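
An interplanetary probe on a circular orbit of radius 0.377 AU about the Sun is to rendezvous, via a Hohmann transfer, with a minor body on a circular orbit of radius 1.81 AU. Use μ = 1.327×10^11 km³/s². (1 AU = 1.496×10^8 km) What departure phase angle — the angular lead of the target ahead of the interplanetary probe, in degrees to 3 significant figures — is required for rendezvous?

φ = 95.5°

In km: r₁ = 0.377 × 1.496×10^8 = 5.63992×10^7 km; r₂ = 1.81 × 1.496×10^8 = 2.70776×10^8 km.
Transfer-ellipse semi-major axis a_t = (r₁ + r₂)/2 = (5.63992×10^7 + 2.70776×10^8)/2 = 1.635876×10^8 km.
Transfer time t = π√(a_t³/μ) = 1.8044×10^7 s.
The target's mean motion on its circular orbit is ω₂ = √(μ/r₂³) = 8.1756×10^-8 rad/s.
Angle swept by the target during transfer: ω₂·t = 1.4752 rad = 84.52°.
Arrival is 180° from departure on the ellipse, so φ = 180° − 84.52° = 95.5°.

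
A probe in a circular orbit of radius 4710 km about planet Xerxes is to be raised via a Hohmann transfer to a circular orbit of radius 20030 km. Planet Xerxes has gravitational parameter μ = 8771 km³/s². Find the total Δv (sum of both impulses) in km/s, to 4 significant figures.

Δv = 0.6253 km/s

The Hohmann ellipse has a_t = (r₁ + r₂)/2 = 12370 km.
At r₁ the circular-orbit speed is v₁ = √(μ/r₁) = 1.3646 km/s.
On the transfer ellipse at r₁, vis-viva gives v_p = √[μ(2/r₁ − 1/a_t)] = 1.7365 km/s.
First burn Δv₁ = |v_p − v₁| = 0.3719 km/s.
Circular speed at r₂: v₂ = √(μ/r₂) = 0.6617 km/s.
Transfer-orbit speed at r₂: v_a = √[μ(2/r₂ − 1/a_t)] = 0.4083 km/s.
Second burn Δv₂ = |v₂ − v_a| = 0.2534 km/s.
Δv = Δv₁ + Δv₂ = 0.3719 + 0.2534 = 0.6253 km/s.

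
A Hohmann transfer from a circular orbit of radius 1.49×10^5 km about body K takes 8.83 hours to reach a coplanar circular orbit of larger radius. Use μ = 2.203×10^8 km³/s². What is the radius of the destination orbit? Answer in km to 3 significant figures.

Transfer time t = 8.83 hours = 31788 s, and t = π√(a_t³/μ).
So a_t = (μ t²/π²)^(1/3) = (2.203×10^8 × (31788)² / π²)^(1/3) = 2.8254×10^5 km.
Since a_t = (r₁ + r₂)/2, r₂ = 2a_t − r₁ = 2×2.8254×10^5 − 1.490×10^5 = 4.1608×10^5 km.

r₂ = 4.16×10^5 km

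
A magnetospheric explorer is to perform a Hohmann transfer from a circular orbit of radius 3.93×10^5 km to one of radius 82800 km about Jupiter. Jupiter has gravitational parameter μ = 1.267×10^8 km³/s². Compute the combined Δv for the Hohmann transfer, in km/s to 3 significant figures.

Δv = 18.5 km/s

Transfer-ellipse semi-major axis a_t = (r₁ + r₂)/2 = (3.930×10^5 + 82800)/2 = 2.379×10^5 km.
At r₁ the circular-orbit speed is v₁ = √(μ/r₁) = 17.955 km/s.
On the transfer ellipse at r₁, vis-viva equation gives v_a = √[μ(2/r₁ − 1/a_t)] = 10.593 km/s.
First burn Δv₁ = |v_a − v₁| = 7.362 km/s.
Circular speed at r₂: v₂ = √(μ/r₂) = 39.12 km/s.
Transfer-orbit speed at r₂: v_p = √[μ(2/r₂ − 1/a_t)] = 50.28 km/s.
Second burn Δv₂ = |v₂ − v_p| = 11.16 km/s.
Δv = Δv₁ + Δv₂ = 7.362 + 11.16 = 18.52 km/s.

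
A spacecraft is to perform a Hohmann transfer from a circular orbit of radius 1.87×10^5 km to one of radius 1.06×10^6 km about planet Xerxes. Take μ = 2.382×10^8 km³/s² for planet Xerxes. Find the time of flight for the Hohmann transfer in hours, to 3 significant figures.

Transfer-ellipse semi-major axis a_t = (r₁ + r₂)/2 = (1.870×10^5 + 1.060×10^6)/2 = 6.235×10^5 km.
Half the transfer-orbit period gives t = π√(a_t³/μ) = 1.002×10^5 s.
Converting: 1.002×10^5 s ÷ 3600 s/hour = 27.8 hours.

t = 27.8 hours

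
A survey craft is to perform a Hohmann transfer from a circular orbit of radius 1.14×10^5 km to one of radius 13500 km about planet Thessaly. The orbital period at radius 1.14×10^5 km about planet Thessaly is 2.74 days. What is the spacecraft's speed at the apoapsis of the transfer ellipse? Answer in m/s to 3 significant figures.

From Kepler's third law T² = 4π²r³/μ at r = 1.14×10^5 km, T = 2.74 days = 2.74 × 86400 s = 2.36736×10^5 s: μ = 4π²r³/T² = 1.04363×10^6 km³/s².
The Hohmann ellipse has a_t = (r₁ + r₂)/2 = 63750 km.
At apoapsis, r = 1.140×10^5 km.
From the vis-viva equation, v = √[μ(2/r − 1/a_t)] = 1.392 km/s.

v = 1390 m/s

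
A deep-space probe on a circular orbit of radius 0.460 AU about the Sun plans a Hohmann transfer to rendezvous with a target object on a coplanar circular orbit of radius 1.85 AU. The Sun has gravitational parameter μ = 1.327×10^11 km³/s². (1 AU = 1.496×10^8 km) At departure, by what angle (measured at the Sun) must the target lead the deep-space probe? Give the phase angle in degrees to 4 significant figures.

φ = 91.21°

In km: r₁ = 0.460 × 1.496×10^8 = 6.8816×10^7 km; r₂ = 1.85 × 1.496×10^8 = 2.7676×10^8 km.
The Hohmann ellipse has a_t = (r₁ + r₂)/2 = 1.72788×10^8 km.
The half-period of the transfer ellipse is t = π√(a_t³/μ) = 1.958776×10^7 s.
Target angular speed ω₂ = √(μ/r₂³) = 7.911894×10^-8 rad/s.
Angle swept by the target during transfer: ω₂·t = 1.54976 rad = 88.79°.
The deep-space probe traverses 180° on the transfer ellipse, so the target must lead by 180° − 88.79° = 91.21°.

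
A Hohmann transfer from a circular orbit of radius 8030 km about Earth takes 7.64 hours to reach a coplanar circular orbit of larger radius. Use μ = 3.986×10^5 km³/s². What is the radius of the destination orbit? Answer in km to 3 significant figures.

Transfer time t = 7.64 hours = 27504 s, and t = π√(a_t³/μ).
So a_t = (μ t²/π²)^(1/3) = (3.986×10^5 × (27504)² / π²)^(1/3) = 31261 km.
Since a_t = (r₁ + r₂)/2, r₂ = 2a_t − r₁ = 2×31261 − 8030 = 54492 km.

r₂ = 54500 km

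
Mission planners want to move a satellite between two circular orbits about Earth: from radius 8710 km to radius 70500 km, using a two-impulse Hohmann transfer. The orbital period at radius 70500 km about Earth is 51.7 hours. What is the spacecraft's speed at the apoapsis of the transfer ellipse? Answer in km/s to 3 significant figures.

From Kepler's third law T² = 4π²r³/μ at r = 70500 km, T = 51.7 hours = 51.7 × 3600 s = 1.8612×10^5 s: μ = 4π²r³/T² = 3.99338×10^5 km³/s².
Semi-major axis of the transfer orbit: a_t = (8710 + 70500)/2 = 39605 km.
At apoapsis, r = 70500 km.
From the vis-viva equation, v = √[μ(2/r − 1/a_t)] = 1.116 km/s.

v = 1.12 km/s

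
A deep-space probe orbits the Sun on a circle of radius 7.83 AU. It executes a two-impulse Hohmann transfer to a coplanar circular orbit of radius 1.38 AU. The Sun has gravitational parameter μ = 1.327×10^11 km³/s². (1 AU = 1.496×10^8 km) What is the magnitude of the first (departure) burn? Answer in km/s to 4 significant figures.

Δv₁ = 4.817 km/s

In km: r₁ = 7.83 × 1.496×10^8 = 1.171368×10^9 km; r₂ = 1.38 × 1.496×10^8 = 2.06448×10^8 km.
Semi-major axis of the transfer orbit: a_t = (1.171368×10^9 + 2.06448×10^8)/2 = 6.88908×10^8 km.
Circular speed at r = 1.171368×10^9 km: v_c = √(μ/r) = 10.644 km/s.
Vis-viva on the transfer ellipse at r = 1.171368×10^9 km gives v_t = √[μ(2/r − 1/a_t)] = 5.8266 km/s.
Δv₁ = |v_t − v_c| = |5.8266 − 10.644| = 4.817 km/s.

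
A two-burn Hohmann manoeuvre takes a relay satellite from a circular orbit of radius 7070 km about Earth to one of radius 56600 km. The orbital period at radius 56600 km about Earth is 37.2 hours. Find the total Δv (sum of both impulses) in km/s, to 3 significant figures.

Δv = 3.91 km/s

From Kepler's third law T² = 4π²r³/μ at r = 56600 km, T = 37.2 hours = 37.2 × 3600 s = 1.3392×10^5 s: μ = 4π²r³/T² = 3.99133×10^5 km³/s².
Transfer-ellipse semi-major axis a_t = (r₁ + r₂)/2 = (7070 + 56600)/2 = 31835 km.
Circular speed at r₁: v₁ = √(μ/r₁) = √(3.99133×10^5/7070) = 7.5136 km/s.
Transfer-orbit speed at r₁ (v² = μ(2/r − 1/a)): v_p = √[μ(2/r₁ − 1/a_t)] = 10.019 km/s.
First burn Δv₁ = |v_p − v₁| = 2.505 km/s.
At r₂, v₂ = √(μ/r₂) = 2.6555 km/s.
Transfer-orbit speed at r₂: v_a = √[μ(2/r₂ − 1/a_t)] = 1.2514 km/s.
Second burn Δv₂ = |v₂ − v_a| = 1.404 km/s.
Δv = Δv₁ + Δv₂ = 2.505 + 1.404 = 3.909 km/s.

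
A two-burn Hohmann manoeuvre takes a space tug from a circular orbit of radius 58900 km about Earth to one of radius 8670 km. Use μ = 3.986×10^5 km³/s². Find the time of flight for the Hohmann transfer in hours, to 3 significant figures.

Transfer-ellipse semi-major axis a_t = (r₁ + r₂)/2 = (58900 + 8670)/2 = 33785 km.
Transfer time t = π√(a_t³/μ) = π√((33785)³ / 3.986×10^5) = 30900 s.
Converting: 30900 s ÷ 3600 s/hour = 8.58 hours.

t = 8.58 hours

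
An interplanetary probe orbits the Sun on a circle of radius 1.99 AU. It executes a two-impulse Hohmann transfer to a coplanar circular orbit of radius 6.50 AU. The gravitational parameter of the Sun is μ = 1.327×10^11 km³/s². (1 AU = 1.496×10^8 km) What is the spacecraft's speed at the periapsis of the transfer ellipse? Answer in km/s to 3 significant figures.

In km: r₁ = 1.99 × 1.496×10^8 = 2.97704×10^8 km; r₂ = 6.50 × 1.496×10^8 = 9.724×10^8 km.
Transfer-ellipse semi-major axis a_t = (r₁ + r₂)/2 = (2.97704×10^8 + 9.724×10^8)/2 = 6.35052×10^8 km.
At periapsis, r = 2.97704×10^8 km.
Applying v² = μ(2/r − 1/a_t): v = 26.13 km/s.

v = 26.1 km/s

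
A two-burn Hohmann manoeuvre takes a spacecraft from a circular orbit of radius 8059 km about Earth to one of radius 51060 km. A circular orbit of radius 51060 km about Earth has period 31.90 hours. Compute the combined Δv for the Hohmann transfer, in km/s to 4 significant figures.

Δv = 3.545 km/s

From Kepler's third law T² = 4π²r³/μ at r = 51060 km, T = 31.90 hours = 31.90 × 3600 s = 1.1484×10^5 s: μ = 4π²r³/T² = 3.98489×10^5 km³/s².
The Hohmann ellipse has a_t = (r₁ + r₂)/2 = 29559.5 km.
At r₁ the circular-orbit speed is v₁ = √(μ/r₁) = 7.032 km/s.
On the transfer ellipse at r₁, vis-viva gives v_p = √[μ(2/r₁ − 1/a_t)] = 9.242 km/s.
First burn Δv₁ = |v_p − v₁| = 2.210 km/s.
Circular speed at r₂: v₂ = √(μ/r₂) = 2.794 km/s.
Transfer-orbit speed at r₂: v_a = √[μ(2/r₂ − 1/a_t)] = 1.459 km/s.
Second burn Δv₂ = |v₂ − v_a| = 1.335 km/s.
Δv = Δv₁ + Δv₂ = 2.210 + 1.335 = 3.545 km/s.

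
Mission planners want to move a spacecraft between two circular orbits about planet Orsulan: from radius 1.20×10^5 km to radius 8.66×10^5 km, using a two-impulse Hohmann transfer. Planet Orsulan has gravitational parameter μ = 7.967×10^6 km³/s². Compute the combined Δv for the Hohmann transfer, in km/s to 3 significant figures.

The Hohmann ellipse has a_t = (r₁ + r₂)/2 = 4.930×10^5 km.
Circular speed at r₁: v₁ = √(μ/r₁) = √(7.967×10^6/1.200×10^5) = 8.1481 km/s.
Transfer-orbit speed at r₁ (vis-viva): v_p = √[μ(2/r₁ − 1/a_t)] = 10.799 km/s.
First burn Δv₁ = |v_p − v₁| = 2.651 km/s.
At r₂, v₂ = √(μ/r₂) = 3.033 km/s.
Transfer-orbit speed at r₂: v_a = √[μ(2/r₂ − 1/a_t)] = 1.496 km/s.
Second burn Δv₂ = |v₂ − v_a| = 1.537 km/s.
Δv = Δv₁ + Δv₂ = 2.651 + 1.537 = 4.188 km/s.

Δv = 4.19 km/s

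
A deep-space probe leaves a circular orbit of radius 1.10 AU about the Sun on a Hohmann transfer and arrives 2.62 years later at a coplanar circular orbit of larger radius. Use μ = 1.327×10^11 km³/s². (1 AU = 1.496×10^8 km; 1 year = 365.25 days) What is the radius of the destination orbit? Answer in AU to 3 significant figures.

In km: r₁ = 1.10 × 1.496×10^8 = 1.6456×10^8 km.
Transfer time t = 2.62 years × 365.25 × 86400 s = 8.2680912×10^7 s, and t = π√(a_t³/μ).
So a_t = (μ t²/π²)^(1/3) = (1.327×10^11 × (8.2680912×10^7)² / π²)^(1/3) = 4.5130×10^8 km.
Since a_t = (r₁ + r₂)/2, r₂ = 2a_t − r₁ = 2×4.5130×10^8 − 1.6456×10^8 = 7.3804×10^8 km.
In AU: r₂ = 7.3804×10^8 / 1.496×10^8 = 4.93 AU.

r₂ = 4.93 AU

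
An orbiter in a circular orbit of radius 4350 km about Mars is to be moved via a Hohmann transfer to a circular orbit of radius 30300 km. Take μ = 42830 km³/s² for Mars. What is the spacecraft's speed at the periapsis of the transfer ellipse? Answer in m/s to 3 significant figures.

v = 4150 m/s

Semi-major axis of the transfer orbit: a_t = (4350 + 30300)/2 = 17325 km.
At periapsis, r = 4350 km.
From the vis-viva equation, v = √[μ(2/r − 1/a_t)] = 4.150 km/s.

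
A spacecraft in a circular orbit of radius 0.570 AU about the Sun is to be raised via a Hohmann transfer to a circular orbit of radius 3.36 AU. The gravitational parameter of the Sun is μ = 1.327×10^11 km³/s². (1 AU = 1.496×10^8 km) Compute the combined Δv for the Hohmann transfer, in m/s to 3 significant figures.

Δv = 19600 m/s

In km: r₁ = 0.570 × 1.496×10^8 = 8.5272×10^7 km; r₂ = 3.36 × 1.496×10^8 = 5.02656×10^8 km.
The Hohmann ellipse has a_t = (r₁ + r₂)/2 = 2.93964×10^8 km.
At r₁ the circular-orbit speed is v₁ = √(μ/r₁) = 39.449 km/s.
On the transfer ellipse at r₁, v² = μ(2/r − 1/a) gives v_p = √[μ(2/r₁ − 1/a_t)] = 51.585 km/s.
First burn Δv₁ = |v_p − v₁| = 12.136 km/s.
At r₂, v₂ = √(μ/r₂) = 16.248 km/s.
Transfer-orbit speed at r₂: v_a = √[μ(2/r₂ − 1/a_t)] = 8.7510 km/s.
Second burn Δv₂ = |v₂ − v_a| = 7.4970 km/s.
Δv = Δv₁ + Δv₂ = 12.136 + 7.4970 = 19.63 km/s.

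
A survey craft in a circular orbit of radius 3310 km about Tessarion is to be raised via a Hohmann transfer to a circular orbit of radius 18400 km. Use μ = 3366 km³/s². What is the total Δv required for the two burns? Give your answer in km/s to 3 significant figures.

Semi-major axis of the transfer orbit: a_t = (3310 + 18400)/2 = 10855 km.
At r₁ the circular-orbit speed is v₁ = √(μ/r₁) = 1.0084 km/s.
Transfer-orbit speed at r₁ (vis-viva): v_p = √[μ(2/r₁ − 1/a_t)] = 1.3129 km/s.
First burn Δv₁ = |v_p − v₁| = 0.3045 km/s.
At r₂, v₂ = √(μ/r₂) = 0.4277 km/s.
Transfer-orbit speed at r₂: v_a = √[μ(2/r₂ − 1/a_t)] = 0.2362 km/s.
Second burn Δv₂ = |v₂ − v_a| = 0.1915 km/s.
Δv = Δv₁ + Δv₂ = 0.3045 + 0.1915 = 0.4960 km/s.

Δv = 0.496 km/s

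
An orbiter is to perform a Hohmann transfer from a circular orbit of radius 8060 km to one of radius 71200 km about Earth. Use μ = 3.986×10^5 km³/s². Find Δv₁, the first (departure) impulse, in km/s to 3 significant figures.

Semi-major axis of the transfer orbit: a_t = (8060 + 71200)/2 = 39630 km.
On the circular orbit at r = 8060 km, v_c = √(μ/r) = 7.032 km/s.
Transfer-orbit speed at the same r (vis-viva, a = a_t): v_t = √[μ(2/r − 1/a_t)] = 9.426 km/s.
Δv₁ = |v_t − v_c| = |9.426 − 7.032| = 2.394 km/s.

Δv₁ = 2.39 km/s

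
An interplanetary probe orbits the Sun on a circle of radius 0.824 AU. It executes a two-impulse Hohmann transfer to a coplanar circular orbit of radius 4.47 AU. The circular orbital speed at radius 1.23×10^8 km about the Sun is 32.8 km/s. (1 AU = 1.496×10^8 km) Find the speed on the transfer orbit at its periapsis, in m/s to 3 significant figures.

From the circular-orbit relation v² = μ/r at r = 1.23×10^8 km: μ = v²r = (32.8)² × 1.23×10^8 = 1.32328×10^11 km³/s².
In km: r₁ = 0.824 × 1.496×10^8 = 1.232704×10^8 km; r₂ = 4.47 × 1.496×10^8 = 6.68712×10^8 km.
Semi-major axis of the transfer orbit: a_t = (1.232704×10^8 + 6.68712×10^8)/2 = 3.959912×10^8 km.
The periapsis of the transfer ellipse is at r = 1.232704×10^8 km.
Vis-viva: v = √[μ(2/r − 1/a_t)] = √[1.32328×10^11 × (2/1.232704×10^8 − 1/3.959912×10^8)] = 42.58 km/s.

v = 42600 m/s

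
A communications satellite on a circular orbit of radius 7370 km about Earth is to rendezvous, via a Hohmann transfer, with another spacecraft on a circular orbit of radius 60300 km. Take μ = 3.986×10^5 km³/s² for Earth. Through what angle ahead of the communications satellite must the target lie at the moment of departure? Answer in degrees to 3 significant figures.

φ = 104°

The Hohmann ellipse has a_t = (r₁ + r₂)/2 = 33835 km.
The half-period of the transfer ellipse is t = π√(a_t³/μ) = 30969 s.
Target angular speed ω₂ = √(μ/r₂³) = 4.2638×10^-5 rad/s.
Angle swept by the target during transfer: ω₂·t = 1.3205 rad = 75.66°.
The communications satellite traverses 180° on the transfer ellipse, so the target must lead by 180° − 75.66° = 104°.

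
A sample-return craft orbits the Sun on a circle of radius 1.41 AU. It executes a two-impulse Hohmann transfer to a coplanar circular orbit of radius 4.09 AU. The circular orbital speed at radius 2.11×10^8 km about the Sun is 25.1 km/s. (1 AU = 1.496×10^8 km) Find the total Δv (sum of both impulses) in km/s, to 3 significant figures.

Δv = 9.70 km/s

From the circular-orbit relation v² = μ/r at r = 2.11×10^8 km: μ = v²r = (25.1)² × 2.11×10^8 = 1.32932×10^11 km³/s².
In km: r₁ = 1.41 × 1.496×10^8 = 2.10936×10^8 km; r₂ = 4.09 × 1.496×10^8 = 6.11864×10^8 km.
The Hohmann ellipse has a_t = (r₁ + r₂)/2 = 4.114×10^8 km.
Circular speed at r₁: v₁ = √(μ/r₁) = √(1.32932×10^11/2.10936×10^8) = 25.10381 km/s.
On the transfer ellipse at r₁, vis-viva gives v_p = √[μ(2/r₁ − 1/a_t)] = 30.61505 km/s.
First burn Δv₁ = |v_p − v₁| = 5.51124 km/s.
Circular speed at r₂: v₂ = √(μ/r₂) = 14.73966 km/s.
Transfer-orbit speed at r₂: v_a = √[μ(2/r₂ − 1/a_t)] = 10.55433 km/s.
Second burn Δv₂ = |v₂ − v_a| = 4.18533 km/s.
Total Δv = Δv₁ + Δv₂ = 9.697 km/s.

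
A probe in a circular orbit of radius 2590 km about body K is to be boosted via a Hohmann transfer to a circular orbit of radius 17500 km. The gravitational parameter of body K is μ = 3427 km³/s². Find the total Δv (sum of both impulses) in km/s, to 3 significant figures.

Δv = 0.586 km/s

The Hohmann ellipse has a_t = (r₁ + r₂)/2 = 10045 km.
At r₁ the circular-orbit speed is v₁ = √(μ/r₁) = 1.150 km/s.
On the transfer ellipse at r₁, vis-viva gives v_p = √[μ(2/r₁ − 1/a_t)] = 1.518 km/s.
First burn Δv₁ = |v_p − v₁| = 0.3680 km/s.
At r₂, v₂ = √(μ/r₂) = 0.4425 km/s.
Transfer-orbit speed at r₂: v_a = √[μ(2/r₂ − 1/a_t)] = 0.2247 km/s.
Second burn Δv₂ = |v₂ − v_a| = 0.2178 km/s.
Δv = Δv₁ + Δv₂ = 0.3680 + 0.2178 = 0.5858 km/s.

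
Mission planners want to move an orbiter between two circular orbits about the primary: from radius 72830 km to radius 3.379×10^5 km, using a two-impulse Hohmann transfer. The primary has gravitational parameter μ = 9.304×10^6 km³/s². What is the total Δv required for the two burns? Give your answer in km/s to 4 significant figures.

Δv = 5.318 km/s

Semi-major axis of the transfer orbit: a_t = (72830 + 3.379×10^5)/2 = 2.05365×10^5 km.
At r₁ the circular-orbit speed is v₁ = √(μ/r₁) = 11.302635 km/s.
Transfer-orbit speed at r₁ (v² = μ(2/r − 1/a)): v_p = √[μ(2/r₁ − 1/a_t)] = 14.498083 km/s.
First burn Δv₁ = |v_p − v₁| = 3.1954 km/s.
Circular speed at r₂: v₂ = √(μ/r₂) = 5.2474 km/s.
Transfer-orbit speed at r₂: v_a = √[μ(2/r₂ − 1/a_t)] = 3.1249 km/s.
Second burn Δv₂ = |v₂ − v_a| = 2.1225 km/s.
Δv = Δv₁ + Δv₂ = 3.1954 + 2.1225 = 5.318 km/s.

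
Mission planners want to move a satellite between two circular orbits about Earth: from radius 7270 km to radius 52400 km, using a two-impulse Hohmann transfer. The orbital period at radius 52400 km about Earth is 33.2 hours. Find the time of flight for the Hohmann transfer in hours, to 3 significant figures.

t = 7.13 hours

From Kepler's third law T² = 4π²r³/μ at r = 52400 km, T = 33.2 hours = 33.2 × 3600 s = 1.1952×10^5 s: μ = 4π²r³/T² = 3.97624×10^5 km³/s².
The Hohmann ellipse has a_t = (r₁ + r₂)/2 = 29835 km.
By Kepler's third law the transfer-orbit period is T = 2π√(a_t³/μ), so t = T/2 = 25670 s.
Converting: 25670 s ÷ 3600 s/hour = 7.13 hours.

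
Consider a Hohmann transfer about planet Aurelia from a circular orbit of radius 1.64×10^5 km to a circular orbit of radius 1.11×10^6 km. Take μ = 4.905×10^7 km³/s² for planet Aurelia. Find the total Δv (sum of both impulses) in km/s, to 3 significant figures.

Δv = 8.81 km/s

Semi-major axis of the transfer orbit: a_t = (1.640×10^5 + 1.110×10^6)/2 = 6.370×10^5 km.
At r₁ the circular-orbit speed is v₁ = √(μ/r₁) = 17.294 km/s.
Transfer-orbit speed at r₁ (vis-viva): v_p = √[μ(2/r₁ − 1/a_t)] = 22.829 km/s.
First burn Δv₁ = |v_p − v₁| = 5.535 km/s.
At r₂, v₂ = √(μ/r₂) = 6.64749 km/s.
Transfer-orbit speed at r₂: v_a = √[μ(2/r₂ − 1/a_t)] = 3.37295 km/s.
Second burn Δv₂ = |v₂ − v_a| = 3.275 km/s.
Δv = Δv₁ + Δv₂ = 5.535 + 3.275 = 8.810 km/s.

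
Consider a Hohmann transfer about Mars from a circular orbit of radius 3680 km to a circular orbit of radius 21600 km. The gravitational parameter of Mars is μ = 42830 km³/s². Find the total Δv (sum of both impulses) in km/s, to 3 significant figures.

Δv = 1.70 km/s

Transfer-ellipse semi-major axis a_t = (r₁ + r₂)/2 = (3680 + 21600)/2 = 12640 km.
Circular speed at r₁: v₁ = √(μ/r₁) = √(42830/3680) = 3.412 km/s.
On the transfer ellipse at r₁, vis-viva equation gives v_p = √[μ(2/r₁ − 1/a_t)] = 4.460 km/s.
First burn Δv₁ = |v_p − v₁| = 1.048 km/s.
At r₂, v₂ = √(μ/r₂) = 1.4081 km/s.
Transfer-orbit speed at r₂: v_a = √[μ(2/r₂ − 1/a_t)] = 0.75980 km/s.
Second burn Δv₂ = |v₂ − v_a| = 0.6483 km/s.
Δv = Δv₁ + Δv₂ = 1.048 + 0.6483 = 1.696 km/s.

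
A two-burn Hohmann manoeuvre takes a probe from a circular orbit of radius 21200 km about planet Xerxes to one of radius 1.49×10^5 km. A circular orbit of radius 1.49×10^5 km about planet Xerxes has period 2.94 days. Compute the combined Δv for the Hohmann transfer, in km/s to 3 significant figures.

From Kepler's third law T² = 4π²r³/μ at r = 1.49×10^5 km, T = 2.94 days = 2.94 × 86400 s = 2.54016×10^5 s: μ = 4π²r³/T² = 2.02393×10^6 km³/s².
Transfer-ellipse semi-major axis a_t = (r₁ + r₂)/2 = (21200 + 1.490×10^5)/2 = 85100 km.
Circular speed at r₁: v₁ = √(μ/r₁) = √(2.02393×10^6/21200) = 9.7708 km/s.
On the transfer ellipse at r₁, vis-viva gives v_p = √[μ(2/r₁ − 1/a_t)] = 12.929 km/s.
First burn Δv₁ = |v_p − v₁| = 3.158 km/s.
Circular speed at r₂: v₂ = √(μ/r₂) = 3.686 km/s.
Transfer-orbit speed at r₂: v_a = √[μ(2/r₂ − 1/a_t)] = 1.840 km/s.
Second burn Δv₂ = |v₂ − v_a| = 1.846 km/s.
Total Δv = Δv₁ + Δv₂ = 5.004 km/s.

Δv = 5.00 km/s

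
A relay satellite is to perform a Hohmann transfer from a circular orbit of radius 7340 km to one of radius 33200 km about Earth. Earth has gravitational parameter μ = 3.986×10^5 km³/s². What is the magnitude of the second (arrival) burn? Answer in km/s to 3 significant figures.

Δv₂ = 1.38 km/s

Transfer-ellipse semi-major axis a_t = (r₁ + r₂)/2 = (7340 + 33200)/2 = 20270 km.
On the circular orbit at r = 33200 km, v_c = √(μ/r) = 3.465 km/s.
Transfer-orbit speed at the same r (vis-viva, a = a_t): v_t = √[μ(2/r − 1/a_t)] = 2.085 km/s.
Δv₂ = |v_t − v_c| = |2.085 − 3.465| = 1.380 km/s.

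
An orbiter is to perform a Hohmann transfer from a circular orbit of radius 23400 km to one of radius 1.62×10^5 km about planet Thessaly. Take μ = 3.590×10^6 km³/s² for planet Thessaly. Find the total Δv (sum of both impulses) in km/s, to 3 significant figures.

Δv = 6.33 km/s

The Hohmann ellipse has a_t = (r₁ + r₂)/2 = 92700 km.
At r₁ the circular-orbit speed is v₁ = √(μ/r₁) = 12.386 km/s.
On the transfer ellipse at r₁, v² = μ(2/r − 1/a) gives v_p = √[μ(2/r₁ − 1/a_t)] = 16.374 km/s.
First burn Δv₁ = |v_p − v₁| = 3.988 km/s.
Circular speed at r₂: v₂ = √(μ/r₂) = 4.707 km/s.
Transfer-orbit speed at r₂: v_a = √[μ(2/r₂ − 1/a_t)] = 2.365 km/s.
Second burn Δv₂ = |v₂ − v_a| = 2.342 km/s.
Δv = Δv₁ + Δv₂ = 3.988 + 2.342 = 6.330 km/s.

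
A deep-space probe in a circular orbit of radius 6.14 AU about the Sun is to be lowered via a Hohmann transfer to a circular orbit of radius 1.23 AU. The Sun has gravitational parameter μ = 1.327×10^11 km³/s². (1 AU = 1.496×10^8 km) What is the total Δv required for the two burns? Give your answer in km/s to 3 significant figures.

In km: r₁ = 6.14 × 1.496×10^8 = 9.18544×10^8 km; r₂ = 1.23 × 1.496×10^8 = 1.84008×10^8 km.
Semi-major axis of the transfer orbit: a_t = (9.18544×10^8 + 1.84008×10^8)/2 = 5.51276×10^8 km.
Circular speed at r₁: v₁ = √(μ/r₁) = √(1.327×10^11/9.18544×10^8) = 12.01947 km/s.
Transfer-orbit speed at r₁ (v² = μ(2/r − 1/a)): v_a = √[μ(2/r₁ − 1/a_t)] = 6.944153 km/s.
First burn Δv₁ = |v_a − v₁| = 5.0753 km/s.
Circular speed at r₂: v₂ = √(μ/r₂) = 26.8545 km/s.
Transfer-orbit speed at r₂: v_p = √[μ(2/r₂ − 1/a_t)] = 34.6643 km/s.
Second burn Δv₂ = |v₂ − v_p| = 7.8098 km/s.
Total Δv = Δv₁ + Δv₂ = 12.89 km/s.

Δv = 12.9 km/s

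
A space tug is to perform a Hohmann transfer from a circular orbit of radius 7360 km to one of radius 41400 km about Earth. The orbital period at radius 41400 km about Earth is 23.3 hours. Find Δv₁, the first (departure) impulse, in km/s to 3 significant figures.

From Kepler's third law T² = 4π²r³/μ at r = 41400 km, T = 23.3 hours = 23.3 × 3600 s = 83880 s: μ = 4π²r³/T² = 3.98147×10^5 km³/s².
Semi-major axis of the transfer orbit: a_t = (7360 + 41400)/2 = 24380 km.
On the circular orbit at r = 7360 km, v_c = √(μ/r) = 7.355 km/s.
Vis-viva on the transfer ellipse at r = 7360 km gives v_t = √[μ(2/r − 1/a_t)] = 9.584 km/s.
Δv₁ = |v_t − v_c| = |9.584 − 7.355| = 2.229 km/s.

Δv₁ = 2.23 km/s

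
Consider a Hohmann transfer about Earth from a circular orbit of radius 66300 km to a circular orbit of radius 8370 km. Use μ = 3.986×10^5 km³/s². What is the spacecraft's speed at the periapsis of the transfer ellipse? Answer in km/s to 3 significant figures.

v = 9.20 km/s

Semi-major axis of the transfer orbit: a_t = (66300 + 8370)/2 = 37335 km.
The periapsis of the transfer ellipse is at r = 8370 km.
From the vis-viva equation, v = √[μ(2/r − 1/a_t)] = 9.196 km/s.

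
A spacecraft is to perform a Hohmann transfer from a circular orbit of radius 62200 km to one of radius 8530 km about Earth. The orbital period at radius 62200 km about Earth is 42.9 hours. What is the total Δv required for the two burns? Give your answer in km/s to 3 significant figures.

From Kepler's third law T² = 4π²r³/μ at r = 62200 km, T = 42.9 hours = 42.9 × 3600 s = 1.5444×10^5 s: μ = 4π²r³/T² = 3.98301×10^5 km³/s².
Semi-major axis of the transfer orbit: a_t = (62200 + 8530)/2 = 35365 km.
Circular speed at r₁: v₁ = √(μ/r₁) = √(3.98301×10^5/62200) = 2.531 km/s.
Transfer-orbit speed at r₁ (v² = μ(2/r − 1/a)): v_a = √[μ(2/r₁ − 1/a_t)] = 1.243 km/s.
First burn Δv₁ = |v_a − v₁| = 1.288 km/s.
Circular speed at r₂: v₂ = √(μ/r₂) = 6.833 km/s.
Transfer-orbit speed at r₂: v_p = √[μ(2/r₂ − 1/a_t)] = 9.062 km/s.
Second burn Δv₂ = |v₂ − v_p| = 2.229 km/s.
Total Δv = Δv₁ + Δv₂ = 3.517 km/s.

Δv = 3.52 km/s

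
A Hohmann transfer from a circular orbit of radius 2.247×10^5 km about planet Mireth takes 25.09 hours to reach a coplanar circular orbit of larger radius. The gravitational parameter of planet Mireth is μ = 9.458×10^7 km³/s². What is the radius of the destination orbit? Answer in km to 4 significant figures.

Transfer time t = 25.09 hours = 90324 s, and t = π√(a_t³/μ).
So a_t = (μ t²/π²)^(1/3) = (9.458×10^7 × (90324)² / π²)^(1/3) = 4.2760×10^5 km.
Since a_t = (r₁ + r₂)/2, r₂ = 2a_t − r₁ = 2×4.2760×10^5 − 2.247×10^5 = 6.305×10^5 km.

r₂ = 6.305×10^5 km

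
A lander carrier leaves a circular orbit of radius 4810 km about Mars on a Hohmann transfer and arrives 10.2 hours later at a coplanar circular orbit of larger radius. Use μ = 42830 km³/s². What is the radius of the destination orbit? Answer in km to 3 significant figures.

Transfer time t = 10.2 hours = 36720 s, and t = π√(a_t³/μ).
So a_t = (μ t²/π²)^(1/3) = (42830 × (36720)² / π²)^(1/3) = 18020 km.
Since a_t = (r₁ + r₂)/2, r₂ = 2a_t − r₁ = 2×18020 − 4810 = 31230 km.

r₂ = 31200 km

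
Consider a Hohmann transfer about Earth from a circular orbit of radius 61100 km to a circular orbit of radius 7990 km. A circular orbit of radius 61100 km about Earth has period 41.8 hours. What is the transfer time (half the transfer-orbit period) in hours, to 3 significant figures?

t = 8.89 hours

From Kepler's third law T² = 4π²r³/μ at r = 61100 km, T = 41.8 hours = 41.8 × 3600 s = 1.5048×10^5 s: μ = 4π²r³/T² = 3.97673×10^5 km³/s².
Semi-major axis of the transfer orbit: a_t = (61100 + 7990)/2 = 34545 km.
Half the transfer-orbit period gives t = π√(a_t³/μ) = 31990 s.
Converting: 31990 s ÷ 3600 s/hour = 8.89 hours.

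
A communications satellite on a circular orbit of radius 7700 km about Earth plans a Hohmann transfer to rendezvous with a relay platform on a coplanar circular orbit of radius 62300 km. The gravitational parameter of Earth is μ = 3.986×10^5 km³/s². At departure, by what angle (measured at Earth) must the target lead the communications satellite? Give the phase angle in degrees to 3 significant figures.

φ = 104°

Semi-major axis of the transfer orbit: a_t = (7700 + 62300)/2 = 35000 km.
The half-period of the transfer ellipse is t = π√(a_t³/μ) = 32580 s.
The target's mean motion on its circular orbit is ω₂ = √(μ/r₂³) = 4.060×10^-5 rad/s.
Angle swept by the target during transfer: ω₂·t = 1.323 rad = 75.80°.
The communications satellite traverses 180° on the transfer ellipse, so the target must lead by 180° − 75.80° = 104°.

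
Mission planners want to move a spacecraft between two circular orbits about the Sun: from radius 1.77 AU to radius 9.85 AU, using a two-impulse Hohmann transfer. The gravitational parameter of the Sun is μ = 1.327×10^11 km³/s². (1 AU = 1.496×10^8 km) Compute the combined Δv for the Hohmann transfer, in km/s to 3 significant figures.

Δv = 11.0 km/s

In km: r₁ = 1.77 × 1.496×10^8 = 2.64792×10^8 km; r₂ = 9.85 × 1.496×10^8 = 1.47356×10^9 km.
Transfer-ellipse semi-major axis a_t = (r₁ + r₂)/2 = (2.64792×10^8 + 1.47356×10^9)/2 = 8.69176×10^8 km.
At r₁ the circular-orbit speed is v₁ = √(μ/r₁) = 22.386 km/s.
On the transfer ellipse at r₁, vis-viva gives v_p = √[μ(2/r₁ − 1/a_t)] = 29.148 km/s.
First burn Δv₁ = |v_p − v₁| = 6.762 km/s.
Circular speed at r₂: v₂ = √(μ/r₂) = 9.490 km/s.
Transfer-orbit speed at r₂: v_a = √[μ(2/r₂ − 1/a_t)] = 5.238 km/s.
Second burn Δv₂ = |v₂ − v_a| = 4.252 km/s.
Total Δv = Δv₁ + Δv₂ = 11.01 km/s.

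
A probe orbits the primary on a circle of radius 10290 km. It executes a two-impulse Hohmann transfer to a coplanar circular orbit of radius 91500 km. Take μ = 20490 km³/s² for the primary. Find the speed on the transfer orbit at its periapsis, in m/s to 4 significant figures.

v = 1892 m/s

The Hohmann ellipse has a_t = (r₁ + r₂)/2 = 50895 km.
The periapsis of the transfer ellipse is at r = 10290 km.
From the vis-viva equation, v = √[μ(2/r − 1/a_t)] = 1.892 km/s.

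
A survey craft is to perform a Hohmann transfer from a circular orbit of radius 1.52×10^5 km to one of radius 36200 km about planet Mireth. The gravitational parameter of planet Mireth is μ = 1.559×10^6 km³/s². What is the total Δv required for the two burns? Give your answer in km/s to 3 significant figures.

Semi-major axis of the transfer orbit: a_t = (1.520×10^5 + 36200)/2 = 94100 km.
Circular speed at r₁: v₁ = √(μ/r₁) = √(1.559×10^6/1.520×10^5) = 3.2026 km/s.
On the transfer ellipse at r₁, v² = μ(2/r − 1/a) gives v_a = √[μ(2/r₁ − 1/a_t)] = 1.9864 km/s.
First burn Δv₁ = |v_a − v₁| = 1.216 km/s.
Circular speed at r₂: v₂ = √(μ/r₂) = 6.5625 km/s.
Transfer-orbit speed at r₂: v_p = √[μ(2/r₂ − 1/a_t)] = 8.3406 km/s.
Second burn Δv₂ = |v₂ − v_p| = 1.778 km/s.
Total Δv = Δv₁ + Δv₂ = 2.994 km/s.

Δv = 2.99 km/s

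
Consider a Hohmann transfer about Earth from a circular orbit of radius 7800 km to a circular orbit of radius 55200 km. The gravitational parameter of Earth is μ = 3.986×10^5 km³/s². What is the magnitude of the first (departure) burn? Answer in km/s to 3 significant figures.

Δv₁ = 2.31 km/s

Semi-major axis of the transfer orbit: a_t = (7800 + 55200)/2 = 31500 km.
Circular speed at r = 7800 km: v_c = √(μ/r) = 7.14861 km/s.
Transfer-orbit speed at the same r (vis-viva, a = a_t): v_t = √[μ(2/r − 1/a_t)] = 9.46315 km/s.
Δv₁ = |v_t − v_c| = |9.46315 − 7.14861| = 2.315 km/s.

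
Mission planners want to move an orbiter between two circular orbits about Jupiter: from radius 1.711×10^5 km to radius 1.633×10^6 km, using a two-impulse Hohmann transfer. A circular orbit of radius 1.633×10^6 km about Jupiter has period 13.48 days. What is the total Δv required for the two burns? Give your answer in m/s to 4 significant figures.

From Kepler's third law T² = 4π²r³/μ at r = 1.633×10^6 km, T = 13.48 days = 13.48 × 86400 s = 1.164672×10^6 s: μ = 4π²r³/T² = 1.26739×10^8 km³/s².
The Hohmann ellipse has a_t = (r₁ + r₂)/2 = 9.0205×10^5 km.
At r₁ the circular-orbit speed is v₁ = √(μ/r₁) = 27.216 km/s.
On the transfer ellipse at r₁, vis-viva gives v_p = √[μ(2/r₁ − 1/a_t)] = 36.619 km/s.
First burn Δv₁ = |v_p − v₁| = 9.403 km/s.
At r₂, v₂ = √(μ/r₂) = 8.810 km/s.
Transfer-orbit speed at r₂: v_a = √[μ(2/r₂ − 1/a_t)] = 3.837 km/s.
Second burn Δv₂ = |v₂ − v_a| = 4.973 km/s.
Δv = Δv₁ + Δv₂ = 9.403 + 4.973 = 14.38 km/s.

Δv = 14380 m/s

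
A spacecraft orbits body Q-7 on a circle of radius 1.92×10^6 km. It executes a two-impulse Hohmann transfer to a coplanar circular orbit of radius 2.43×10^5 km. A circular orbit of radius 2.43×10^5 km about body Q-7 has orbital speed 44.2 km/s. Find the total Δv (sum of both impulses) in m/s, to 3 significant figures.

From the circular-orbit relation v² = μ/r at r = 2.43×10^5 km: μ = v²r = (44.2)² × 2.43×10^5 = 4.74735×10^8 km³/s².
The Hohmann ellipse has a_t = (r₁ + r₂)/2 = 1.0815×10^6 km.
At r₁ the circular-orbit speed is v₁ = √(μ/r₁) = 15.7244 km/s.
Transfer-orbit speed at r₁ (v² = μ(2/r − 1/a)): v_a = √[μ(2/r₁ − 1/a_t)] = 7.45358 km/s.
First burn Δv₁ = |v_a − v₁| = 8.271 km/s.
At r₂, v₂ = √(μ/r₂) = 44.20 km/s.
Transfer-orbit speed at r₂: v_p = √[μ(2/r₂ − 1/a_t)] = 58.89 km/s.
Second burn Δv₂ = |v₂ − v_p| = 14.69 km/s.
Total Δv = Δv₁ + Δv₂ = 22.96 km/s.

Δv = 23000 m/s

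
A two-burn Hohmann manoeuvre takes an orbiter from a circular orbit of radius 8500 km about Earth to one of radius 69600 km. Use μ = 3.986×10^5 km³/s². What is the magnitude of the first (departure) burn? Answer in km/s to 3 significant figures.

Transfer-ellipse semi-major axis a_t = (r₁ + r₂)/2 = (8500 + 69600)/2 = 39050 km.
On the circular orbit at r = 8500 km, v_c = √(μ/r) = 6.848 km/s.
Transfer-orbit speed at the same r (vis-viva, a = a_t): v_t = √[μ(2/r − 1/a_t)] = 9.142 km/s.
Δv₁ = |v_t − v_c| = |9.142 − 6.848| = 2.294 km/s.

Δv₁ = 2.29 km/s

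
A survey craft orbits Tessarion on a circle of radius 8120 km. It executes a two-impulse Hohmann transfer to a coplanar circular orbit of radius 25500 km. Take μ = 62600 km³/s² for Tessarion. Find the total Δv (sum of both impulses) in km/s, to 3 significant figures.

The Hohmann ellipse has a_t = (r₁ + r₂)/2 = 16810 km.
At r₁ the circular-orbit speed is v₁ = √(μ/r₁) = 2.7766 km/s.
Transfer-orbit speed at r₁ (vis-viva): v_p = √[μ(2/r₁ − 1/a_t)] = 3.4198 km/s.
First burn Δv₁ = |v_p − v₁| = 0.6432 km/s.
Circular speed at r₂: v₂ = √(μ/r₂) = 1.566813 km/s.
Transfer-orbit speed at r₂: v_a = √[μ(2/r₂ − 1/a_t)] = 1.088958 km/s.
Second burn Δv₂ = |v₂ − v_a| = 0.4779 km/s.
Δv = Δv₁ + Δv₂ = 0.6432 + 0.4779 = 1.121 km/s.

Δv = 1.12 km/s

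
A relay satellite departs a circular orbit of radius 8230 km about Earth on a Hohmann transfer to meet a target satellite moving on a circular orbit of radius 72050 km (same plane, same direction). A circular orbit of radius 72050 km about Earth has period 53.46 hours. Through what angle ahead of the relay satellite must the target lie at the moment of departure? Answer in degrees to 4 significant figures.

From Kepler's third law T² = 4π²r³/μ at r = 72050 km, T = 53.46 hours = 53.46 × 3600 s = 1.92456×10^5 s: μ = 4π²r³/T² = 3.98656×10^5 km³/s².
Semi-major axis of the transfer orbit: a_t = (8230 + 72050)/2 = 40140 km.
Transfer time t = π√(a_t³/μ) = 40014.4 s.
The target's mean motion on its circular orbit is ω₂ = √(μ/r₂³) = 3.26474×10^-5 rad/s.
Angle swept by the target during transfer: ω₂·t = 1.30637 rad = 74.849°.
The relay satellite traverses 180° on the transfer ellipse, so the target must lead by 180° − 74.849° = 105.2°.

φ = 105.2°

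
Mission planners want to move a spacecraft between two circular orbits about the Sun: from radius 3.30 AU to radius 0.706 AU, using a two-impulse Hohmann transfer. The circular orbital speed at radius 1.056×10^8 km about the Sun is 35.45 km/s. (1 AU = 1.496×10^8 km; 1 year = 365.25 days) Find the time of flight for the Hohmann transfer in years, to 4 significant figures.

t = 1.417 years

From the circular-orbit relation v² = μ/r at r = 1.056×10^8 km: μ = v²r = (35.45)² × 1.056×10^8 = 1.32708×10^11 km³/s².
In km: r₁ = 3.30 × 1.496×10^8 = 4.9368×10^8 km; r₂ = 0.706 × 1.496×10^8 = 1.056176×10^8 km.
Semi-major axis of the transfer orbit: a_t = (4.9368×10^8 + 1.056176×10^8)/2 = 2.996488×10^8 km.
Transfer time t = π√(a_t³/μ) = π√((2.996488×10^8)³ / 1.32708×10^11) = 4.473×10^7 s.
Converting: 4.473×10^7 s ÷ 3.15576×10^7 s/year (365.25 × 86400) = 1.417 years.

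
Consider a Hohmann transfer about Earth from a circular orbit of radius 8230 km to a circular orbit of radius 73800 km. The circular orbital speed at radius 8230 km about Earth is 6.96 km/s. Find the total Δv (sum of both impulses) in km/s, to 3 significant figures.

From the circular-orbit relation v² = μ/r at r = 8230 km: μ = v²r = (6.96)² × 8230 = 3.98674×10^5 km³/s².
The Hohmann ellipse has a_t = (r₁ + r₂)/2 = 41015 km.
Circular speed at r₁: v₁ = √(μ/r₁) = √(3.98674×10^5/8230) = 6.960 km/s.
On the transfer ellipse at r₁, vis-viva equation gives v_p = √[μ(2/r₁ − 1/a_t)] = 9.336 km/s.
First burn Δv₁ = |v_p − v₁| = 2.376 km/s.
At r₂, v₂ = √(μ/r₂) = 2.324 km/s.
Transfer-orbit speed at r₂: v_a = √[μ(2/r₂ − 1/a_t)] = 1.041 km/s.
Second burn Δv₂ = |v₂ − v_a| = 1.283 km/s.
Total Δv = Δv₁ + Δv₂ = 3.659 km/s.

Δv = 3.66 km/s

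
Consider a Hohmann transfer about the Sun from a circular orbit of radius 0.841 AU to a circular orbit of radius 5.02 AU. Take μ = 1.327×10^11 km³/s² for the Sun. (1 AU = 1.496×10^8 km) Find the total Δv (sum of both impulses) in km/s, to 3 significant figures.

Δv = 16.2 km/s

In km: r₁ = 0.841 × 1.496×10^8 = 1.258136×10^8 km; r₂ = 5.02 × 1.496×10^8 = 7.50992×10^8 km.
Semi-major axis of the transfer orbit: a_t = (1.258136×10^8 + 7.50992×10^8)/2 = 4.384028×10^8 km.
At r₁ the circular-orbit speed is v₁ = √(μ/r₁) = 32.48 km/s.
On the transfer ellipse at r₁, v² = μ(2/r − 1/a) gives v_p = √[μ(2/r₁ − 1/a_t)] = 42.51 km/s.
First burn Δv₁ = |v_p − v₁| = 10.03 km/s.
At r₂, v₂ = √(μ/r₂) = 13.293 km/s.
Transfer-orbit speed at r₂: v_a = √[μ(2/r₂ − 1/a_t)] = 7.1211 km/s.
Second burn Δv₂ = |v₂ − v_a| = 6.172 km/s.
Δv = Δv₁ + Δv₂ = 10.03 + 6.172 = 16.20 km/s.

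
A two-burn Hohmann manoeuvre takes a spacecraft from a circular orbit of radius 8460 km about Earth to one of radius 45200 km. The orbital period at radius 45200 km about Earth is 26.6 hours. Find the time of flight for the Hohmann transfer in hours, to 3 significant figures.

t = 6.08 hours

From Kepler's third law T² = 4π²r³/μ at r = 45200 km, T = 26.6 hours = 26.6 × 3600 s = 95760 s: μ = 4π²r³/T² = 3.97564×10^5 km³/s².
Semi-major axis of the transfer orbit: a_t = (8460 + 45200)/2 = 26830 km.
Half the transfer-orbit period gives t = π√(a_t³/μ) = 21900 s.
Converting: 21900 s ÷ 3600 s/hour = 6.08 hours.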